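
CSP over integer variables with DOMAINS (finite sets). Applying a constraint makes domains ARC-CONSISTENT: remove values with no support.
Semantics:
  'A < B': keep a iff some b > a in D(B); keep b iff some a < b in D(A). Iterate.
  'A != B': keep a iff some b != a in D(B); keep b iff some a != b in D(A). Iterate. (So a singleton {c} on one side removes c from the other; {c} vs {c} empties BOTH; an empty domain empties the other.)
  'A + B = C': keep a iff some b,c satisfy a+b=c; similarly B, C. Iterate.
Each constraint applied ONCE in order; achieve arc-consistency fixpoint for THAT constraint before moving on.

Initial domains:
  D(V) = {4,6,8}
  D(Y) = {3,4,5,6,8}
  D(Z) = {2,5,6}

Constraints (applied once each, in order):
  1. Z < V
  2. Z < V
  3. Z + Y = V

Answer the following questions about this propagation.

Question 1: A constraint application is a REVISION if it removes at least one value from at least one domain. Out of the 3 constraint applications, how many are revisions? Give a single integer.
Constraint 1 (Z < V) on D(Z)={2,5,6} D(V)={4,6,8}: no change => not a revision
Constraint 2 (Z < V) on D(Z)={2,5,6} D(V)={4,6,8}: no change => not a revision
Constraint 3 (Z + Y = V) on D(Z)={2,5,6} D(Y)={3,4,5,6,8} D(V)={4,6,8}: Z {2,5,6}->{2,5}; Y {3,4,5,6,8}->{3,4,6}; V {4,6,8}->{6,8} => REVISION
Total revisions = 1

Answer: 1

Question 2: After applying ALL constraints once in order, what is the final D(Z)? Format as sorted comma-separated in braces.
Answer: {2,5}

Derivation:
Constraint 1 (Z < V) on D(Z)={2,5,6} D(V)={4,6,8}: no change
Constraint 2 (Z < V) on D(Z)={2,5,6} D(V)={4,6,8}: no change
Constraint 3 (Z + Y = V) on D(Z)={2,5,6} D(Y)={3,4,5,6,8} D(V)={4,6,8}: Z {2,5,6}->{2,5}; Y {3,4,5,6,8}->{3,4,6}; V {4,6,8}->{6,8}
So after all 3 constraints: D(Z) = {2,5}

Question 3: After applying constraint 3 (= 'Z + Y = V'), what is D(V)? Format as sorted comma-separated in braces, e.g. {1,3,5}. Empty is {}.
Answer: {6,8}

Derivation:
Constraint 1 (Z < V) on D(Z)={2,5,6} D(V)={4,6,8}: no change
Constraint 2 (Z < V) on D(Z)={2,5,6} D(V)={4,6,8}: no change
Constraint 3 (Z + Y = V) on D(Z)={2,5,6} D(Y)={3,4,5,6,8} D(V)={4,6,8}: Z {2,5,6}->{2,5}; Y {3,4,5,6,8}->{3,4,6}; V {4,6,8}->{6,8}
So after constraint 3: D(V) = {6,8}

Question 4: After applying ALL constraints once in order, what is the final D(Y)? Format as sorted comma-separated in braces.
Constraint 1 (Z < V) on D(Z)={2,5,6} D(V)={4,6,8}: no change
Constraint 2 (Z < V) on D(Z)={2,5,6} D(V)={4,6,8}: no change
Constraint 3 (Z + Y = V) on D(Z)={2,5,6} D(Y)={3,4,5,6,8} D(V)={4,6,8}: Z {2,5,6}->{2,5}; Y {3,4,5,6,8}->{3,4,6}; V {4,6,8}->{6,8}
So after all 3 constraints: D(Y) = {3,4,6}

Answer: {3,4,6}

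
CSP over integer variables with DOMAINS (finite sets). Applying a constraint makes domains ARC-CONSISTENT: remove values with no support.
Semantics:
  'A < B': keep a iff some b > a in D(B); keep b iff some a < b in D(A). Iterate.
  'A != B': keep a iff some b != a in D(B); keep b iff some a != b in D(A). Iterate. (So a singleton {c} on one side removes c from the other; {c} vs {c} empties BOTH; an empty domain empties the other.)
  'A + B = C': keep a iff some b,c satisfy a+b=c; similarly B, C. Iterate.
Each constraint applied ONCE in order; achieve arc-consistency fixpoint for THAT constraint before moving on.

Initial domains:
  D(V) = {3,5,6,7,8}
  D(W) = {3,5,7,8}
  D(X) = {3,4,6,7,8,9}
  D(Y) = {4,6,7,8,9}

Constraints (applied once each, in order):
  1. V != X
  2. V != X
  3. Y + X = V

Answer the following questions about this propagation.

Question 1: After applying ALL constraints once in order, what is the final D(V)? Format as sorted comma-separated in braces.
Constraint 1 (V != X) on D(V)={3,5,6,7,8} D(X)={3,4,6,7,8,9}: no change
Constraint 2 (V != X) on D(V)={3,5,6,7,8} D(X)={3,4,6,7,8,9}: no change
Constraint 3 (Y + X = V) on D(Y)={4,6,7,8,9} D(X)={3,4,6,7,8,9} D(V)={3,5,6,7,8}: Y {4,6,7,8,9}->{4}; X {3,4,6,7,8,9}->{3,4}; V {3,5,6,7,8}->{7,8}
So after all 3 constraints: D(V) = {7,8}

Answer: {7,8}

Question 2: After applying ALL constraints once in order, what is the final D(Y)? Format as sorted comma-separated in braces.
Answer: {4}

Derivation:
Constraint 1 (V != X) on D(V)={3,5,6,7,8} D(X)={3,4,6,7,8,9}: no change
Constraint 2 (V != X) on D(V)={3,5,6,7,8} D(X)={3,4,6,7,8,9}: no change
Constraint 3 (Y + X = V) on D(Y)={4,6,7,8,9} D(X)={3,4,6,7,8,9} D(V)={3,5,6,7,8}: Y {4,6,7,8,9}->{4}; X {3,4,6,7,8,9}->{3,4}; V {3,5,6,7,8}->{7,8}
So after all 3 constraints: D(Y) = {4}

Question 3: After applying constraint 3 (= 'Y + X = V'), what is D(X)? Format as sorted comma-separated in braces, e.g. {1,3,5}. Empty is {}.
Answer: {3,4}

Derivation:
Constraint 1 (V != X) on D(V)={3,5,6,7,8} D(X)={3,4,6,7,8,9}: no change
Constraint 2 (V != X) on D(V)={3,5,6,7,8} D(X)={3,4,6,7,8,9}: no change
Constraint 3 (Y + X = V) on D(Y)={4,6,7,8,9} D(X)={3,4,6,7,8,9} D(V)={3,5,6,7,8}: Y {4,6,7,8,9}->{4}; X {3,4,6,7,8,9}->{3,4}; V {3,5,6,7,8}->{7,8}
So after constraint 3: D(X) = {3,4}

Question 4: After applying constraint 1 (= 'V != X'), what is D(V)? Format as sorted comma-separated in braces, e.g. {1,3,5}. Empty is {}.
Constraint 1 (V != X) on D(V)={3,5,6,7,8} D(X)={3,4,6,7,8,9}: no change
So after constraint 1: D(V) = {3,5,6,7,8}

Answer: {3,5,6,7,8}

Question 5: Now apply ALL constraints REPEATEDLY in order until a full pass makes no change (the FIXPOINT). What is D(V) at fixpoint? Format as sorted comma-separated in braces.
pass 0 (initial): D(V)={3,5,6,7,8}
pass 1: V {3,5,6,7,8}->{7,8}; X {3,4,6,7,8,9}->{3,4}; Y {4,6,7,8,9}->{4}
pass 2: no change
Fixpoint after 2 passes: D(V) = {7,8}

Answer: {7,8}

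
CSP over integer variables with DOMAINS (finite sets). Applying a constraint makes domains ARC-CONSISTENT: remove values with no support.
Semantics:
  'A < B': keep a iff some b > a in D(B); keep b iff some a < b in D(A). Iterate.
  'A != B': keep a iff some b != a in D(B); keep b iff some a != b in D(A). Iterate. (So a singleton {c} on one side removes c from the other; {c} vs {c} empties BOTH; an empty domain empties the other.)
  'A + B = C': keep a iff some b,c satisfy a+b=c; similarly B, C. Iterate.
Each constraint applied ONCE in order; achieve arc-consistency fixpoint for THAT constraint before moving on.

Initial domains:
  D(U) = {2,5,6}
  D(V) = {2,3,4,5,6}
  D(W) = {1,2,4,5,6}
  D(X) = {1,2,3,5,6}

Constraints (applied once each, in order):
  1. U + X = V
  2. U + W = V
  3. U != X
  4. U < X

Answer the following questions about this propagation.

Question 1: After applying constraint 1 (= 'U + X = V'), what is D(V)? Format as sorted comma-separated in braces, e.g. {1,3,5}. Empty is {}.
Answer: {3,4,5,6}

Derivation:
Constraint 1 (U + X = V) on D(U)={2,5,6} D(X)={1,2,3,5,6} D(V)={2,3,4,5,6}: U {2,5,6}->{2,5}; X {1,2,3,5,6}->{1,2,3}; V {2,3,4,5,6}->{3,4,5,6}
So after constraint 1: D(V) = {3,4,5,6}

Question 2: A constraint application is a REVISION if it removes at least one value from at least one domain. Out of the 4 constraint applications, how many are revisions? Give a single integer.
Constraint 1 (U + X = V) on D(U)={2,5,6} D(X)={1,2,3,5,6} D(V)={2,3,4,5,6}: U {2,5,6}->{2,5}; X {1,2,3,5,6}->{1,2,3}; V {2,3,4,5,6}->{3,4,5,6} => REVISION
Constraint 2 (U + W = V) on D(U)={2,5} D(W)={1,2,4,5,6} D(V)={3,4,5,6}: W {1,2,4,5,6}->{1,2,4}; V {3,4,5,6}->{3,4,6} => REVISION
Constraint 3 (U != X) on D(U)={2,5} D(X)={1,2,3}: no change => not a revision
Constraint 4 (U < X) on D(U)={2,5} D(X)={1,2,3}: U {2,5}->{2}; X {1,2,3}->{3} => REVISION
Total revisions = 3

Answer: 3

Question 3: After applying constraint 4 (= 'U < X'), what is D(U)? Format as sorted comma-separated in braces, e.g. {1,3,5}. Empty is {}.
Answer: {2}

Derivation:
Constraint 1 (U + X = V) on D(U)={2,5,6} D(X)={1,2,3,5,6} D(V)={2,3,4,5,6}: U {2,5,6}->{2,5}; X {1,2,3,5,6}->{1,2,3}; V {2,3,4,5,6}->{3,4,5,6}
Constraint 2 (U + W = V) on D(U)={2,5} D(W)={1,2,4,5,6} D(V)={3,4,5,6}: W {1,2,4,5,6}->{1,2,4}; V {3,4,5,6}->{3,4,6}
Constraint 3 (U != X) on D(U)={2,5} D(X)={1,2,3}: no change
Constraint 4 (U < X) on D(U)={2,5} D(X)={1,2,3}: U {2,5}->{2}; X {1,2,3}->{3}
So after constraint 4: D(U) = {2}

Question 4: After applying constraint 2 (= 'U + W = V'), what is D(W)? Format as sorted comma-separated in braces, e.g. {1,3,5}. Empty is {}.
Answer: {1,2,4}

Derivation:
Constraint 1 (U + X = V) on D(U)={2,5,6} D(X)={1,2,3,5,6} D(V)={2,3,4,5,6}: U {2,5,6}->{2,5}; X {1,2,3,5,6}->{1,2,3}; V {2,3,4,5,6}->{3,4,5,6}
Constraint 2 (U + W = V) on D(U)={2,5} D(W)={1,2,4,5,6} D(V)={3,4,5,6}: W {1,2,4,5,6}->{1,2,4}; V {3,4,5,6}->{3,4,6}
So after constraint 2: D(W) = {1,2,4}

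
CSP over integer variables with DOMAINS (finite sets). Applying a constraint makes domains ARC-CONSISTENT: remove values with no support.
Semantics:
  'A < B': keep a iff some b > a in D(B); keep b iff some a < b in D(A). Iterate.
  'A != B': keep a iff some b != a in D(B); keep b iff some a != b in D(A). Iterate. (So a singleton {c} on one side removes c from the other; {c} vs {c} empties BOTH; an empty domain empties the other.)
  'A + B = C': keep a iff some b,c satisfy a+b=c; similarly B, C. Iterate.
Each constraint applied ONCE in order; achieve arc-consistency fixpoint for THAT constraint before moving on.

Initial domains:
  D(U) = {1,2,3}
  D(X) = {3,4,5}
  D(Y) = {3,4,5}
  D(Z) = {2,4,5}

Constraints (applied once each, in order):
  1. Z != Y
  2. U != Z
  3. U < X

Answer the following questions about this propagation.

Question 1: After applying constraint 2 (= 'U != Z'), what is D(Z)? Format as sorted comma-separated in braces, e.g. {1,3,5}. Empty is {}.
Constraint 1 (Z != Y) on D(Z)={2,4,5} D(Y)={3,4,5}: no change
Constraint 2 (U != Z) on D(U)={1,2,3} D(Z)={2,4,5}: no change
So after constraint 2: D(Z) = {2,4,5}

Answer: {2,4,5}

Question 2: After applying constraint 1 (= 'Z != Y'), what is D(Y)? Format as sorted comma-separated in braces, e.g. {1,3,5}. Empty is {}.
Answer: {3,4,5}

Derivation:
Constraint 1 (Z != Y) on D(Z)={2,4,5} D(Y)={3,4,5}: no change
So after constraint 1: D(Y) = {3,4,5}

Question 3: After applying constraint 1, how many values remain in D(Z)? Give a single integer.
Answer: 3

Derivation:
Constraint 1 (Z != Y) on D(Z)={2,4,5} D(Y)={3,4,5}: no change
So after constraint 1: D(Z)={2,4,5}, size = 3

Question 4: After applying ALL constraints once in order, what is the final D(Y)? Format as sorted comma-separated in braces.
Constraint 1 (Z != Y) on D(Z)={2,4,5} D(Y)={3,4,5}: no change
Constraint 2 (U != Z) on D(U)={1,2,3} D(Z)={2,4,5}: no change
Constraint 3 (U < X) on D(U)={1,2,3} D(X)={3,4,5}: no change
So after all 3 constraints: D(Y) = {3,4,5}

Answer: {3,4,5}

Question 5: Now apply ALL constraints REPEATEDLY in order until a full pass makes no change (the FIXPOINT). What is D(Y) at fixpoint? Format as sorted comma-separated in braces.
pass 0 (initial): D(Y)={3,4,5}
pass 1: no change
Fixpoint after 1 passes: D(Y) = {3,4,5}

Answer: {3,4,5}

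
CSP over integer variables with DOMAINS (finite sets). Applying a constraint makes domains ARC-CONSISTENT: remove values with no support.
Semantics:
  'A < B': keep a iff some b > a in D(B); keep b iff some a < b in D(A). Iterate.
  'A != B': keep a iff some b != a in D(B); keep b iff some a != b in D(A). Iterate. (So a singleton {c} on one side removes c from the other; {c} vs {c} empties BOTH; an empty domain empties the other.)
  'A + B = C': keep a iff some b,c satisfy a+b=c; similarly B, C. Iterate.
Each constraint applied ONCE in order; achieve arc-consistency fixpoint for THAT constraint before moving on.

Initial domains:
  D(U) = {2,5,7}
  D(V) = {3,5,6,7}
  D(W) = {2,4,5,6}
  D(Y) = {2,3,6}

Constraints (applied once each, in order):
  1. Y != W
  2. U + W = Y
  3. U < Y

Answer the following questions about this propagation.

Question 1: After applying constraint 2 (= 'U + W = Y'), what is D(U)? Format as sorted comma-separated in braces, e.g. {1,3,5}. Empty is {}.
Constraint 1 (Y != W) on D(Y)={2,3,6} D(W)={2,4,5,6}: no change
Constraint 2 (U + W = Y) on D(U)={2,5,7} D(W)={2,4,5,6} D(Y)={2,3,6}: U {2,5,7}->{2}; W {2,4,5,6}->{4}; Y {2,3,6}->{6}
So after constraint 2: D(U) = {2}

Answer: {2}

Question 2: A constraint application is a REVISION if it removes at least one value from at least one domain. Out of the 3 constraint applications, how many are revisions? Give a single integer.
Answer: 1

Derivation:
Constraint 1 (Y != W) on D(Y)={2,3,6} D(W)={2,4,5,6}: no change => not a revision
Constraint 2 (U + W = Y) on D(U)={2,5,7} D(W)={2,4,5,6} D(Y)={2,3,6}: U {2,5,7}->{2}; W {2,4,5,6}->{4}; Y {2,3,6}->{6} => REVISION
Constraint 3 (U < Y) on D(U)={2} D(Y)={6}: no change => not a revision
Total revisions = 1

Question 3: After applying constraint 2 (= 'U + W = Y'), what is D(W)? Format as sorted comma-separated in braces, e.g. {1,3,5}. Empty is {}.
Answer: {4}

Derivation:
Constraint 1 (Y != W) on D(Y)={2,3,6} D(W)={2,4,5,6}: no change
Constraint 2 (U + W = Y) on D(U)={2,5,7} D(W)={2,4,5,6} D(Y)={2,3,6}: U {2,5,7}->{2}; W {2,4,5,6}->{4}; Y {2,3,6}->{6}
So after constraint 2: D(W) = {4}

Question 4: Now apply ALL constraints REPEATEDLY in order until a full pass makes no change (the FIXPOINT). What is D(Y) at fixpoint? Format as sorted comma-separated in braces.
pass 0 (initial): D(Y)={2,3,6}
pass 1: U {2,5,7}->{2}; W {2,4,5,6}->{4}; Y {2,3,6}->{6}
pass 2: no change
Fixpoint after 2 passes: D(Y) = {6}

Answer: {6}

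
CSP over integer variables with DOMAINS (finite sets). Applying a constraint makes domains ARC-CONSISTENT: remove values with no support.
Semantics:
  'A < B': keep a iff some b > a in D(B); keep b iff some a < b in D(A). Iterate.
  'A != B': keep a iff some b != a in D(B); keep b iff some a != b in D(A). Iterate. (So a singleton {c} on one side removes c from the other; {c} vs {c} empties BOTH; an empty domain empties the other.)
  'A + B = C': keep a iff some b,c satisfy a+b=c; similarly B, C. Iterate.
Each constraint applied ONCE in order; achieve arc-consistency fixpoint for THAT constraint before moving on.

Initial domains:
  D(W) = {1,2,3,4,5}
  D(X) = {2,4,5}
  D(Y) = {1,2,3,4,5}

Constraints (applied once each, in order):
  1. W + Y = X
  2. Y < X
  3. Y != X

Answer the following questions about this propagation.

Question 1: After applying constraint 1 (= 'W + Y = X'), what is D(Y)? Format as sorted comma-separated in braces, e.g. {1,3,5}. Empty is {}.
Constraint 1 (W + Y = X) on D(W)={1,2,3,4,5} D(Y)={1,2,3,4,5} D(X)={2,4,5}: W {1,2,3,4,5}->{1,2,3,4}; Y {1,2,3,4,5}->{1,2,3,4}
So after constraint 1: D(Y) = {1,2,3,4}

Answer: {1,2,3,4}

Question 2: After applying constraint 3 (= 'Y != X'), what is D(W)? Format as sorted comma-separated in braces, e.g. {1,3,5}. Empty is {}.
Constraint 1 (W + Y = X) on D(W)={1,2,3,4,5} D(Y)={1,2,3,4,5} D(X)={2,4,5}: W {1,2,3,4,5}->{1,2,3,4}; Y {1,2,3,4,5}->{1,2,3,4}
Constraint 2 (Y < X) on D(Y)={1,2,3,4} D(X)={2,4,5}: no change
Constraint 3 (Y != X) on D(Y)={1,2,3,4} D(X)={2,4,5}: no change
So after constraint 3: D(W) = {1,2,3,4}

Answer: {1,2,3,4}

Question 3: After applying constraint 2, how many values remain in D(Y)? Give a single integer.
Answer: 4

Derivation:
Constraint 1 (W + Y = X) on D(W)={1,2,3,4,5} D(Y)={1,2,3,4,5} D(X)={2,4,5}: W {1,2,3,4,5}->{1,2,3,4}; Y {1,2,3,4,5}->{1,2,3,4}
Constraint 2 (Y < X) on D(Y)={1,2,3,4} D(X)={2,4,5}: no change
So after constraint 2: D(Y)={1,2,3,4}, size = 4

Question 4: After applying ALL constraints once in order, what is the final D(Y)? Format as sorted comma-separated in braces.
Answer: {1,2,3,4}

Derivation:
Constraint 1 (W + Y = X) on D(W)={1,2,3,4,5} D(Y)={1,2,3,4,5} D(X)={2,4,5}: W {1,2,3,4,5}->{1,2,3,4}; Y {1,2,3,4,5}->{1,2,3,4}
Constraint 2 (Y < X) on D(Y)={1,2,3,4} D(X)={2,4,5}: no change
Constraint 3 (Y != X) on D(Y)={1,2,3,4} D(X)={2,4,5}: no change
So after all 3 constraints: D(Y) = {1,2,3,4}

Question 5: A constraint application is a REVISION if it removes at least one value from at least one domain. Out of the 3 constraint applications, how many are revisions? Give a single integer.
Answer: 1

Derivation:
Constraint 1 (W + Y = X) on D(W)={1,2,3,4,5} D(Y)={1,2,3,4,5} D(X)={2,4,5}: W {1,2,3,4,5}->{1,2,3,4}; Y {1,2,3,4,5}->{1,2,3,4} => REVISION
Constraint 2 (Y < X) on D(Y)={1,2,3,4} D(X)={2,4,5}: no change => not a revision
Constraint 3 (Y != X) on D(Y)={1,2,3,4} D(X)={2,4,5}: no change => not a revision
Total revisions = 1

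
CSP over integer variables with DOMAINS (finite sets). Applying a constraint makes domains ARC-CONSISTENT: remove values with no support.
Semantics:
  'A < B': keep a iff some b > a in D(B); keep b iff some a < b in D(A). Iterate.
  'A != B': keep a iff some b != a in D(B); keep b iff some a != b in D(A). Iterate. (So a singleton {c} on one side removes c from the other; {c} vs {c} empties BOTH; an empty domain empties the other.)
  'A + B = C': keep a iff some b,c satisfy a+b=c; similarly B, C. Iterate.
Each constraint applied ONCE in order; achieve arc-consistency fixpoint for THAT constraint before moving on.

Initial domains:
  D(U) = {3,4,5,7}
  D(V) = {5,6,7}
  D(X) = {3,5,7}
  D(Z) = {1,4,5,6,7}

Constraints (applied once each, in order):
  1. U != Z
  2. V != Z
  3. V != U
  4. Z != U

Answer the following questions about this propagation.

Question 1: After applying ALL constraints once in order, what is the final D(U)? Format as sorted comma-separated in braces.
Constraint 1 (U != Z) on D(U)={3,4,5,7} D(Z)={1,4,5,6,7}: no change
Constraint 2 (V != Z) on D(V)={5,6,7} D(Z)={1,4,5,6,7}: no change
Constraint 3 (V != U) on D(V)={5,6,7} D(U)={3,4,5,7}: no change
Constraint 4 (Z != U) on D(Z)={1,4,5,6,7} D(U)={3,4,5,7}: no change
So after all 4 constraints: D(U) = {3,4,5,7}

Answer: {3,4,5,7}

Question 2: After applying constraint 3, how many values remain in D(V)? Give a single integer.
Answer: 3

Derivation:
Constraint 1 (U != Z) on D(U)={3,4,5,7} D(Z)={1,4,5,6,7}: no change
Constraint 2 (V != Z) on D(V)={5,6,7} D(Z)={1,4,5,6,7}: no change
Constraint 3 (V != U) on D(V)={5,6,7} D(U)={3,4,5,7}: no change
So after constraint 3: D(V)={5,6,7}, size = 3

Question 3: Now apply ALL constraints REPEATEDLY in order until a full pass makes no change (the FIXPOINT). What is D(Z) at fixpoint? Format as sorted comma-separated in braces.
Answer: {1,4,5,6,7}

Derivation:
pass 0 (initial): D(Z)={1,4,5,6,7}
pass 1: no change
Fixpoint after 1 passes: D(Z) = {1,4,5,6,7}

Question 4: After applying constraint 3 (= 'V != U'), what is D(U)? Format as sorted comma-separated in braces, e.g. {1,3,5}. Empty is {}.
Answer: {3,4,5,7}

Derivation:
Constraint 1 (U != Z) on D(U)={3,4,5,7} D(Z)={1,4,5,6,7}: no change
Constraint 2 (V != Z) on D(V)={5,6,7} D(Z)={1,4,5,6,7}: no change
Constraint 3 (V != U) on D(V)={5,6,7} D(U)={3,4,5,7}: no change
So after constraint 3: D(U) = {3,4,5,7}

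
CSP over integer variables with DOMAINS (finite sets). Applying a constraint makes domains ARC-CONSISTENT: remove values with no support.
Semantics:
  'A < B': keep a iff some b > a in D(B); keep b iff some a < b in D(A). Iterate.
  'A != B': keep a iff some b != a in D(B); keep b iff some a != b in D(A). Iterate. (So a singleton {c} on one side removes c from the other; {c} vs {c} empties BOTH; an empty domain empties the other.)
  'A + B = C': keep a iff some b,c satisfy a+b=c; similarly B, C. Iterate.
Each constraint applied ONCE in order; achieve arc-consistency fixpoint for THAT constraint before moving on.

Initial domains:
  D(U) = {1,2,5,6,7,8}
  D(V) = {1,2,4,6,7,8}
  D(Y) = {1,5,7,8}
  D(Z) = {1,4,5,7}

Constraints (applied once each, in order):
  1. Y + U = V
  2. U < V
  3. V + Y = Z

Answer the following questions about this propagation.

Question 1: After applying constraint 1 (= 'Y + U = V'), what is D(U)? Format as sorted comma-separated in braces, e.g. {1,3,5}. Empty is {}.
Answer: {1,2,5,6,7}

Derivation:
Constraint 1 (Y + U = V) on D(Y)={1,5,7,8} D(U)={1,2,5,6,7,8} D(V)={1,2,4,6,7,8}: Y {1,5,7,8}->{1,5,7}; U {1,2,5,6,7,8}->{1,2,5,6,7}; V {1,2,4,6,7,8}->{2,6,7,8}
So after constraint 1: D(U) = {1,2,5,6,7}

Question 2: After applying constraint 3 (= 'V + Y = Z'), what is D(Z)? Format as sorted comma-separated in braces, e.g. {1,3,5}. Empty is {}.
Constraint 1 (Y + U = V) on D(Y)={1,5,7,8} D(U)={1,2,5,6,7,8} D(V)={1,2,4,6,7,8}: Y {1,5,7,8}->{1,5,7}; U {1,2,5,6,7,8}->{1,2,5,6,7}; V {1,2,4,6,7,8}->{2,6,7,8}
Constraint 2 (U < V) on D(U)={1,2,5,6,7} D(V)={2,6,7,8}: no change
Constraint 3 (V + Y = Z) on D(V)={2,6,7,8} D(Y)={1,5,7} D(Z)={1,4,5,7}: V {2,6,7,8}->{2,6}; Y {1,5,7}->{1,5}; Z {1,4,5,7}->{7}
So after constraint 3: D(Z) = {7}

Answer: {7}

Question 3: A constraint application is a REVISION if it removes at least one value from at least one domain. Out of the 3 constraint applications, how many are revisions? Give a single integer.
Constraint 1 (Y + U = V) on D(Y)={1,5,7,8} D(U)={1,2,5,6,7,8} D(V)={1,2,4,6,7,8}: Y {1,5,7,8}->{1,5,7}; U {1,2,5,6,7,8}->{1,2,5,6,7}; V {1,2,4,6,7,8}->{2,6,7,8} => REVISION
Constraint 2 (U < V) on D(U)={1,2,5,6,7} D(V)={2,6,7,8}: no change => not a revision
Constraint 3 (V + Y = Z) on D(V)={2,6,7,8} D(Y)={1,5,7} D(Z)={1,4,5,7}: V {2,6,7,8}->{2,6}; Y {1,5,7}->{1,5}; Z {1,4,5,7}->{7} => REVISION
Total revisions = 2

Answer: 2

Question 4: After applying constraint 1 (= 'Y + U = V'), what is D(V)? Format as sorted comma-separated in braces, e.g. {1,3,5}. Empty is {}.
Answer: {2,6,7,8}

Derivation:
Constraint 1 (Y + U = V) on D(Y)={1,5,7,8} D(U)={1,2,5,6,7,8} D(V)={1,2,4,6,7,8}: Y {1,5,7,8}->{1,5,7}; U {1,2,5,6,7,8}->{1,2,5,6,7}; V {1,2,4,6,7,8}->{2,6,7,8}
So after constraint 1: D(V) = {2,6,7,8}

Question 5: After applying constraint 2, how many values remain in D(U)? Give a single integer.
Answer: 5

Derivation:
Constraint 1 (Y + U = V) on D(Y)={1,5,7,8} D(U)={1,2,5,6,7,8} D(V)={1,2,4,6,7,8}: Y {1,5,7,8}->{1,5,7}; U {1,2,5,6,7,8}->{1,2,5,6,7}; V {1,2,4,6,7,8}->{2,6,7,8}
Constraint 2 (U < V) on D(U)={1,2,5,6,7} D(V)={2,6,7,8}: no change
So after constraint 2: D(U)={1,2,5,6,7}, size = 5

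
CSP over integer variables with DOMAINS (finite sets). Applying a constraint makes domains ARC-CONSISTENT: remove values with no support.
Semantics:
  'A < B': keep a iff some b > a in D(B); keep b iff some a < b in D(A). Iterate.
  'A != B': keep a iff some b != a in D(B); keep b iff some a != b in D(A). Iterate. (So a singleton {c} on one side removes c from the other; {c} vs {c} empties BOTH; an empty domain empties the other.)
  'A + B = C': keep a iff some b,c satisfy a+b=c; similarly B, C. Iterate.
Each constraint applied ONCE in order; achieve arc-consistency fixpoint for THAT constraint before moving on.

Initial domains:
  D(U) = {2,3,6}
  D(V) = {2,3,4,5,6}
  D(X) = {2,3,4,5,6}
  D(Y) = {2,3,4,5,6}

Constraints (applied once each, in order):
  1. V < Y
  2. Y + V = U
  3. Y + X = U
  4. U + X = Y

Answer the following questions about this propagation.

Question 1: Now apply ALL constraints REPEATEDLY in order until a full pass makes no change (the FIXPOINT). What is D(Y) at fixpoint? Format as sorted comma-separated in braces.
pass 0 (initial): D(Y)={2,3,4,5,6}
pass 1: U {2,3,6}->{}; V {2,3,4,5,6}->{2,3}; X {2,3,4,5,6}->{}; Y {2,3,4,5,6}->{}
pass 2: V {2,3}->{}
pass 3: no change
Fixpoint after 3 passes: D(Y) = {}

Answer: {}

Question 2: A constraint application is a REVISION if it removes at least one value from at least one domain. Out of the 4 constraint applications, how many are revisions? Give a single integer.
Answer: 4

Derivation:
Constraint 1 (V < Y) on D(V)={2,3,4,5,6} D(Y)={2,3,4,5,6}: V {2,3,4,5,6}->{2,3,4,5}; Y {2,3,4,5,6}->{3,4,5,6} => REVISION
Constraint 2 (Y + V = U) on D(Y)={3,4,5,6} D(V)={2,3,4,5} D(U)={2,3,6}: Y {3,4,5,6}->{3,4}; V {2,3,4,5}->{2,3}; U {2,3,6}->{6} => REVISION
Constraint 3 (Y + X = U) on D(Y)={3,4} D(X)={2,3,4,5,6} D(U)={6}: X {2,3,4,5,6}->{2,3} => REVISION
Constraint 4 (U + X = Y) on D(U)={6} D(X)={2,3} D(Y)={3,4}: U {6}->{}; X {2,3}->{}; Y {3,4}->{} => REVISION
Total revisions = 4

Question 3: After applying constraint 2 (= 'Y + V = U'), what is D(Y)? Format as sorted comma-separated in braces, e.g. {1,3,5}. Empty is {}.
Answer: {3,4}

Derivation:
Constraint 1 (V < Y) on D(V)={2,3,4,5,6} D(Y)={2,3,4,5,6}: V {2,3,4,5,6}->{2,3,4,5}; Y {2,3,4,5,6}->{3,4,5,6}
Constraint 2 (Y + V = U) on D(Y)={3,4,5,6} D(V)={2,3,4,5} D(U)={2,3,6}: Y {3,4,5,6}->{3,4}; V {2,3,4,5}->{2,3}; U {2,3,6}->{6}
So after constraint 2: D(Y) = {3,4}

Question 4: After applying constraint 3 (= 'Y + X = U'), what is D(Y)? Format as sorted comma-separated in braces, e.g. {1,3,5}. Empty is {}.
Answer: {3,4}

Derivation:
Constraint 1 (V < Y) on D(V)={2,3,4,5,6} D(Y)={2,3,4,5,6}: V {2,3,4,5,6}->{2,3,4,5}; Y {2,3,4,5,6}->{3,4,5,6}
Constraint 2 (Y + V = U) on D(Y)={3,4,5,6} D(V)={2,3,4,5} D(U)={2,3,6}: Y {3,4,5,6}->{3,4}; V {2,3,4,5}->{2,3}; U {2,3,6}->{6}
Constraint 3 (Y + X = U) on D(Y)={3,4} D(X)={2,3,4,5,6} D(U)={6}: X {2,3,4,5,6}->{2,3}
So after constraint 3: D(Y) = {3,4}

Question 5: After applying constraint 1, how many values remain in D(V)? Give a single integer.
Answer: 4

Derivation:
Constraint 1 (V < Y) on D(V)={2,3,4,5,6} D(Y)={2,3,4,5,6}: V {2,3,4,5,6}->{2,3,4,5}; Y {2,3,4,5,6}->{3,4,5,6}
So after constraint 1: D(V)={2,3,4,5}, size = 4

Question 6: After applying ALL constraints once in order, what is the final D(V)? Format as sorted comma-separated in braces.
Answer: {2,3}

Derivation:
Constraint 1 (V < Y) on D(V)={2,3,4,5,6} D(Y)={2,3,4,5,6}: V {2,3,4,5,6}->{2,3,4,5}; Y {2,3,4,5,6}->{3,4,5,6}
Constraint 2 (Y + V = U) on D(Y)={3,4,5,6} D(V)={2,3,4,5} D(U)={2,3,6}: Y {3,4,5,6}->{3,4}; V {2,3,4,5}->{2,3}; U {2,3,6}->{6}
Constraint 3 (Y + X = U) on D(Y)={3,4} D(X)={2,3,4,5,6} D(U)={6}: X {2,3,4,5,6}->{2,3}
Constraint 4 (U + X = Y) on D(U)={6} D(X)={2,3} D(Y)={3,4}: U {6}->{}; X {2,3}->{}; Y {3,4}->{}
So after all 4 constraints: D(V) = {2,3}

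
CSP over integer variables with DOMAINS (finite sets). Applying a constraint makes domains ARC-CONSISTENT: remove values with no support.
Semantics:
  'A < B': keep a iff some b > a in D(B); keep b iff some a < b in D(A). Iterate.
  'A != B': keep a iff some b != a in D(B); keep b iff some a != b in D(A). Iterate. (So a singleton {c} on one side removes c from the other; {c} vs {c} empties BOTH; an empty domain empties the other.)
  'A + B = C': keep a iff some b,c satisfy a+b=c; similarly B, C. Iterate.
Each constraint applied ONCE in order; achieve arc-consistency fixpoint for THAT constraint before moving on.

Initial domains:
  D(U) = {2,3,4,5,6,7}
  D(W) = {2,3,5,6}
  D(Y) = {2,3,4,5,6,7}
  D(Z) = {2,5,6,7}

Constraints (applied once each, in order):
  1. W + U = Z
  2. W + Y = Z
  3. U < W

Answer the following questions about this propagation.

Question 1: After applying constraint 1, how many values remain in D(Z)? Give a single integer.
Answer: 3

Derivation:
Constraint 1 (W + U = Z) on D(W)={2,3,5,6} D(U)={2,3,4,5,6,7} D(Z)={2,5,6,7}: W {2,3,5,6}->{2,3,5}; U {2,3,4,5,6,7}->{2,3,4,5}; Z {2,5,6,7}->{5,6,7}
So after constraint 1: D(Z)={5,6,7}, size = 3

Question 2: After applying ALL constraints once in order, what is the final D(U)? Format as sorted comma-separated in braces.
Answer: {2,3,4}

Derivation:
Constraint 1 (W + U = Z) on D(W)={2,3,5,6} D(U)={2,3,4,5,6,7} D(Z)={2,5,6,7}: W {2,3,5,6}->{2,3,5}; U {2,3,4,5,6,7}->{2,3,4,5}; Z {2,5,6,7}->{5,6,7}
Constraint 2 (W + Y = Z) on D(W)={2,3,5} D(Y)={2,3,4,5,6,7} D(Z)={5,6,7}: Y {2,3,4,5,6,7}->{2,3,4,5}
Constraint 3 (U < W) on D(U)={2,3,4,5} D(W)={2,3,5}: U {2,3,4,5}->{2,3,4}; W {2,3,5}->{3,5}
So after all 3 constraints: D(U) = {2,3,4}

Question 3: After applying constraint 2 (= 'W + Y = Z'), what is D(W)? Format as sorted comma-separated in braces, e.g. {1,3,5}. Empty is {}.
Answer: {2,3,5}

Derivation:
Constraint 1 (W + U = Z) on D(W)={2,3,5,6} D(U)={2,3,4,5,6,7} D(Z)={2,5,6,7}: W {2,3,5,6}->{2,3,5}; U {2,3,4,5,6,7}->{2,3,4,5}; Z {2,5,6,7}->{5,6,7}
Constraint 2 (W + Y = Z) on D(W)={2,3,5} D(Y)={2,3,4,5,6,7} D(Z)={5,6,7}: Y {2,3,4,5,6,7}->{2,3,4,5}
So after constraint 2: D(W) = {2,3,5}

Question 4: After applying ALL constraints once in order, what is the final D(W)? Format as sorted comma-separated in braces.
Constraint 1 (W + U = Z) on D(W)={2,3,5,6} D(U)={2,3,4,5,6,7} D(Z)={2,5,6,7}: W {2,3,5,6}->{2,3,5}; U {2,3,4,5,6,7}->{2,3,4,5}; Z {2,5,6,7}->{5,6,7}
Constraint 2 (W + Y = Z) on D(W)={2,3,5} D(Y)={2,3,4,5,6,7} D(Z)={5,6,7}: Y {2,3,4,5,6,7}->{2,3,4,5}
Constraint 3 (U < W) on D(U)={2,3,4,5} D(W)={2,3,5}: U {2,3,4,5}->{2,3,4}; W {2,3,5}->{3,5}
So after all 3 constraints: D(W) = {3,5}

Answer: {3,5}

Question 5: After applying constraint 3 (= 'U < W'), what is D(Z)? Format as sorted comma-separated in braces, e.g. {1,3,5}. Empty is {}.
Answer: {5,6,7}

Derivation:
Constraint 1 (W + U = Z) on D(W)={2,3,5,6} D(U)={2,3,4,5,6,7} D(Z)={2,5,6,7}: W {2,3,5,6}->{2,3,5}; U {2,3,4,5,6,7}->{2,3,4,5}; Z {2,5,6,7}->{5,6,7}
Constraint 2 (W + Y = Z) on D(W)={2,3,5} D(Y)={2,3,4,5,6,7} D(Z)={5,6,7}: Y {2,3,4,5,6,7}->{2,3,4,5}
Constraint 3 (U < W) on D(U)={2,3,4,5} D(W)={2,3,5}: U {2,3,4,5}->{2,3,4}; W {2,3,5}->{3,5}
So after constraint 3: D(Z) = {5,6,7}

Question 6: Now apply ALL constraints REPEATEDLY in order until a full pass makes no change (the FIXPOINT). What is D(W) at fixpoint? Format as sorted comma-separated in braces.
pass 0 (initial): D(W)={2,3,5,6}
pass 1: U {2,3,4,5,6,7}->{2,3,4}; W {2,3,5,6}->{3,5}; Y {2,3,4,5,6,7}->{2,3,4,5}; Z {2,5,6,7}->{5,6,7}
pass 2: Y {2,3,4,5}->{2,3,4}
pass 3: no change
Fixpoint after 3 passes: D(W) = {3,5}

Answer: {3,5}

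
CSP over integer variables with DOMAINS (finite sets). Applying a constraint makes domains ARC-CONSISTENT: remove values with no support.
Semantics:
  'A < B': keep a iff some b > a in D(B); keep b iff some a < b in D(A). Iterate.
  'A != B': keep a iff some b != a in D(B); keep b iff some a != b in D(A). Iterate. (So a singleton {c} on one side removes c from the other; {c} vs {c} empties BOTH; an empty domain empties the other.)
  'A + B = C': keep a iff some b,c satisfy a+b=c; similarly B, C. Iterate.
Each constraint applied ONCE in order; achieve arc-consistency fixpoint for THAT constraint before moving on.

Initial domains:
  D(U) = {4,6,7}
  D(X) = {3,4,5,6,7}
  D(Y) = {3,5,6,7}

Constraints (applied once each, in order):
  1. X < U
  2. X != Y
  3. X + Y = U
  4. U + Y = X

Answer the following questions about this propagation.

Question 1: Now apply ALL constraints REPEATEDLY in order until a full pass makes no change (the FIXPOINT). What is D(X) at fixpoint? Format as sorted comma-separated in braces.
Answer: {}

Derivation:
pass 0 (initial): D(X)={3,4,5,6,7}
pass 1: U {4,6,7}->{}; X {3,4,5,6,7}->{}; Y {3,5,6,7}->{}
pass 2: no change
Fixpoint after 2 passes: D(X) = {}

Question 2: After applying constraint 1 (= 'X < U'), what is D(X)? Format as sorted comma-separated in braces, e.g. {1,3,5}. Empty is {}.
Constraint 1 (X < U) on D(X)={3,4,5,6,7} D(U)={4,6,7}: X {3,4,5,6,7}->{3,4,5,6}
So after constraint 1: D(X) = {3,4,5,6}

Answer: {3,4,5,6}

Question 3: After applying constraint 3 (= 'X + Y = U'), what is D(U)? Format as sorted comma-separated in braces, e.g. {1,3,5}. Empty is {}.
Answer: {6,7}

Derivation:
Constraint 1 (X < U) on D(X)={3,4,5,6,7} D(U)={4,6,7}: X {3,4,5,6,7}->{3,4,5,6}
Constraint 2 (X != Y) on D(X)={3,4,5,6} D(Y)={3,5,6,7}: no change
Constraint 3 (X + Y = U) on D(X)={3,4,5,6} D(Y)={3,5,6,7} D(U)={4,6,7}: X {3,4,5,6}->{3,4}; Y {3,5,6,7}->{3}; U {4,6,7}->{6,7}
So after constraint 3: D(U) = {6,7}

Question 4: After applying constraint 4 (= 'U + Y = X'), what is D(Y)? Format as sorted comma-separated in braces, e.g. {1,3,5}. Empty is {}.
Answer: {}

Derivation:
Constraint 1 (X < U) on D(X)={3,4,5,6,7} D(U)={4,6,7}: X {3,4,5,6,7}->{3,4,5,6}
Constraint 2 (X != Y) on D(X)={3,4,5,6} D(Y)={3,5,6,7}: no change
Constraint 3 (X + Y = U) on D(X)={3,4,5,6} D(Y)={3,5,6,7} D(U)={4,6,7}: X {3,4,5,6}->{3,4}; Y {3,5,6,7}->{3}; U {4,6,7}->{6,7}
Constraint 4 (U + Y = X) on D(U)={6,7} D(Y)={3} D(X)={3,4}: U {6,7}->{}; Y {3}->{}; X {3,4}->{}
So after constraint 4: D(Y) = {}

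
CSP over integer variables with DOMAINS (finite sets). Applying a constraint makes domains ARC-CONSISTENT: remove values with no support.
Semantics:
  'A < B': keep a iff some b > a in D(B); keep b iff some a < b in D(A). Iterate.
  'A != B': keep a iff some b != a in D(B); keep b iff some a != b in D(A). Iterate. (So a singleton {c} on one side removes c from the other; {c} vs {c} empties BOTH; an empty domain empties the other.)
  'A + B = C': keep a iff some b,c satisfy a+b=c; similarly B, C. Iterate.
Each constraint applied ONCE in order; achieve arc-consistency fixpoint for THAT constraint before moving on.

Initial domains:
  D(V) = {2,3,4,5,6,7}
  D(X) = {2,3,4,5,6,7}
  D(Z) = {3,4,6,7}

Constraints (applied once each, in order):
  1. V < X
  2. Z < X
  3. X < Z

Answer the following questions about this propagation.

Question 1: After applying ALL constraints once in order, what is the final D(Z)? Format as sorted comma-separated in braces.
Constraint 1 (V < X) on D(V)={2,3,4,5,6,7} D(X)={2,3,4,5,6,7}: V {2,3,4,5,6,7}->{2,3,4,5,6}; X {2,3,4,5,6,7}->{3,4,5,6,7}
Constraint 2 (Z < X) on D(Z)={3,4,6,7} D(X)={3,4,5,6,7}: Z {3,4,6,7}->{3,4,6}; X {3,4,5,6,7}->{4,5,6,7}
Constraint 3 (X < Z) on D(X)={4,5,6,7} D(Z)={3,4,6}: X {4,5,6,7}->{4,5}; Z {3,4,6}->{6}
So after all 3 constraints: D(Z) = {6}

Answer: {6}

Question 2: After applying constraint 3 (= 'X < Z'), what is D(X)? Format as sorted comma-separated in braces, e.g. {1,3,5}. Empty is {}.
Constraint 1 (V < X) on D(V)={2,3,4,5,6,7} D(X)={2,3,4,5,6,7}: V {2,3,4,5,6,7}->{2,3,4,5,6}; X {2,3,4,5,6,7}->{3,4,5,6,7}
Constraint 2 (Z < X) on D(Z)={3,4,6,7} D(X)={3,4,5,6,7}: Z {3,4,6,7}->{3,4,6}; X {3,4,5,6,7}->{4,5,6,7}
Constraint 3 (X < Z) on D(X)={4,5,6,7} D(Z)={3,4,6}: X {4,5,6,7}->{4,5}; Z {3,4,6}->{6}
So after constraint 3: D(X) = {4,5}

Answer: {4,5}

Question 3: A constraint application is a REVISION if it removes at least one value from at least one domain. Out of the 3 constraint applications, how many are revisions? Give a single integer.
Constraint 1 (V < X) on D(V)={2,3,4,5,6,7} D(X)={2,3,4,5,6,7}: V {2,3,4,5,6,7}->{2,3,4,5,6}; X {2,3,4,5,6,7}->{3,4,5,6,7} => REVISION
Constraint 2 (Z < X) on D(Z)={3,4,6,7} D(X)={3,4,5,6,7}: Z {3,4,6,7}->{3,4,6}; X {3,4,5,6,7}->{4,5,6,7} => REVISION
Constraint 3 (X < Z) on D(X)={4,5,6,7} D(Z)={3,4,6}: X {4,5,6,7}->{4,5}; Z {3,4,6}->{6} => REVISION
Total revisions = 3

Answer: 3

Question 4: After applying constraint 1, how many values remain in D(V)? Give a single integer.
Constraint 1 (V < X) on D(V)={2,3,4,5,6,7} D(X)={2,3,4,5,6,7}: V {2,3,4,5,6,7}->{2,3,4,5,6}; X {2,3,4,5,6,7}->{3,4,5,6,7}
So after constraint 1: D(V)={2,3,4,5,6}, size = 5

Answer: 5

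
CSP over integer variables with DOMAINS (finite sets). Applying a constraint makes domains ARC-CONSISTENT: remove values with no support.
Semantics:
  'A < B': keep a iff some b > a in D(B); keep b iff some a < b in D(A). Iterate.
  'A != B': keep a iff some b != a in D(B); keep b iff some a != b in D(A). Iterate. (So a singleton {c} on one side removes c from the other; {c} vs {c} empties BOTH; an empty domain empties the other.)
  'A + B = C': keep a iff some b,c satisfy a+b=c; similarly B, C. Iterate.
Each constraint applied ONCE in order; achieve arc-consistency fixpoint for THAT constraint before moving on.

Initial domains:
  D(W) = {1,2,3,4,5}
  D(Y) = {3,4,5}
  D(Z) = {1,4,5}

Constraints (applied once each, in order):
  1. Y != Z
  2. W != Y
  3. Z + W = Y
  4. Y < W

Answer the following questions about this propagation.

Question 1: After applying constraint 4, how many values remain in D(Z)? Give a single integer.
Answer: 2

Derivation:
Constraint 1 (Y != Z) on D(Y)={3,4,5} D(Z)={1,4,5}: no change
Constraint 2 (W != Y) on D(W)={1,2,3,4,5} D(Y)={3,4,5}: no change
Constraint 3 (Z + W = Y) on D(Z)={1,4,5} D(W)={1,2,3,4,5} D(Y)={3,4,5}: Z {1,4,5}->{1,4}; W {1,2,3,4,5}->{1,2,3,4}
Constraint 4 (Y < W) on D(Y)={3,4,5} D(W)={1,2,3,4}: Y {3,4,5}->{3}; W {1,2,3,4}->{4}
So after constraint 4: D(Z)={1,4}, size = 2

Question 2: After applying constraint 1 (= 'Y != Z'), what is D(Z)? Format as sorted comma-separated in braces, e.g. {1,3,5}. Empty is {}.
Answer: {1,4,5}

Derivation:
Constraint 1 (Y != Z) on D(Y)={3,4,5} D(Z)={1,4,5}: no change
So after constraint 1: D(Z) = {1,4,5}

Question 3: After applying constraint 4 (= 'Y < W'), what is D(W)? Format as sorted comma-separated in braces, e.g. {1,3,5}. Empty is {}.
Answer: {4}

Derivation:
Constraint 1 (Y != Z) on D(Y)={3,4,5} D(Z)={1,4,5}: no change
Constraint 2 (W != Y) on D(W)={1,2,3,4,5} D(Y)={3,4,5}: no change
Constraint 3 (Z + W = Y) on D(Z)={1,4,5} D(W)={1,2,3,4,5} D(Y)={3,4,5}: Z {1,4,5}->{1,4}; W {1,2,3,4,5}->{1,2,3,4}
Constraint 4 (Y < W) on D(Y)={3,4,5} D(W)={1,2,3,4}: Y {3,4,5}->{3}; W {1,2,3,4}->{4}
So after constraint 4: D(W) = {4}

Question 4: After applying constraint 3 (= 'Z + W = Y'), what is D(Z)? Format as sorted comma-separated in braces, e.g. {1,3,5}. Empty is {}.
Constraint 1 (Y != Z) on D(Y)={3,4,5} D(Z)={1,4,5}: no change
Constraint 2 (W != Y) on D(W)={1,2,3,4,5} D(Y)={3,4,5}: no change
Constraint 3 (Z + W = Y) on D(Z)={1,4,5} D(W)={1,2,3,4,5} D(Y)={3,4,5}: Z {1,4,5}->{1,4}; W {1,2,3,4,5}->{1,2,3,4}
So after constraint 3: D(Z) = {1,4}

Answer: {1,4}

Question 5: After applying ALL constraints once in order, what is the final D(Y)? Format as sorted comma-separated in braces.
Constraint 1 (Y != Z) on D(Y)={3,4,5} D(Z)={1,4,5}: no change
Constraint 2 (W != Y) on D(W)={1,2,3,4,5} D(Y)={3,4,5}: no change
Constraint 3 (Z + W = Y) on D(Z)={1,4,5} D(W)={1,2,3,4,5} D(Y)={3,4,5}: Z {1,4,5}->{1,4}; W {1,2,3,4,5}->{1,2,3,4}
Constraint 4 (Y < W) on D(Y)={3,4,5} D(W)={1,2,3,4}: Y {3,4,5}->{3}; W {1,2,3,4}->{4}
So after all 4 constraints: D(Y) = {3}

Answer: {3}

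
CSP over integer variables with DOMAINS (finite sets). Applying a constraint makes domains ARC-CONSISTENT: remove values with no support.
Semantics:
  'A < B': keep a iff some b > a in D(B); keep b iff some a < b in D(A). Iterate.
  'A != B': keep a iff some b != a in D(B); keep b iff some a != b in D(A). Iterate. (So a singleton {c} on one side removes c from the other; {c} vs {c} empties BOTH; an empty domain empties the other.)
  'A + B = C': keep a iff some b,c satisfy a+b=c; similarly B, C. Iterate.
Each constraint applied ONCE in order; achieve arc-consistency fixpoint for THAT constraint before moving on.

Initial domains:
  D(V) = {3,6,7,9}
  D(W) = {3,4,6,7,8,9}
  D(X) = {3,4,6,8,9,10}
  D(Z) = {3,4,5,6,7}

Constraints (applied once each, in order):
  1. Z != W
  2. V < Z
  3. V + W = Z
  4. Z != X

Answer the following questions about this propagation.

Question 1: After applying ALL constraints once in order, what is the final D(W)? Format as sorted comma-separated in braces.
Answer: {3,4}

Derivation:
Constraint 1 (Z != W) on D(Z)={3,4,5,6,7} D(W)={3,4,6,7,8,9}: no change
Constraint 2 (V < Z) on D(V)={3,6,7,9} D(Z)={3,4,5,6,7}: V {3,6,7,9}->{3,6}; Z {3,4,5,6,7}->{4,5,6,7}
Constraint 3 (V + W = Z) on D(V)={3,6} D(W)={3,4,6,7,8,9} D(Z)={4,5,6,7}: V {3,6}->{3}; W {3,4,6,7,8,9}->{3,4}; Z {4,5,6,7}->{6,7}
Constraint 4 (Z != X) on D(Z)={6,7} D(X)={3,4,6,8,9,10}: no change
So after all 4 constraints: D(W) = {3,4}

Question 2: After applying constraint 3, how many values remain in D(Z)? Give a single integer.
Answer: 2

Derivation:
Constraint 1 (Z != W) on D(Z)={3,4,5,6,7} D(W)={3,4,6,7,8,9}: no change
Constraint 2 (V < Z) on D(V)={3,6,7,9} D(Z)={3,4,5,6,7}: V {3,6,7,9}->{3,6}; Z {3,4,5,6,7}->{4,5,6,7}
Constraint 3 (V + W = Z) on D(V)={3,6} D(W)={3,4,6,7,8,9} D(Z)={4,5,6,7}: V {3,6}->{3}; W {3,4,6,7,8,9}->{3,4}; Z {4,5,6,7}->{6,7}
So after constraint 3: D(Z)={6,7}, size = 2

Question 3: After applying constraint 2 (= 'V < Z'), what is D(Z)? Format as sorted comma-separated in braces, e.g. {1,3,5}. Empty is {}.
Answer: {4,5,6,7}

Derivation:
Constraint 1 (Z != W) on D(Z)={3,4,5,6,7} D(W)={3,4,6,7,8,9}: no change
Constraint 2 (V < Z) on D(V)={3,6,7,9} D(Z)={3,4,5,6,7}: V {3,6,7,9}->{3,6}; Z {3,4,5,6,7}->{4,5,6,7}
So after constraint 2: D(Z) = {4,5,6,7}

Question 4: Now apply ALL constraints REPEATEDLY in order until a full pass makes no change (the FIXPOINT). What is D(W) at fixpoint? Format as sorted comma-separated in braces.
Answer: {3,4}

Derivation:
pass 0 (initial): D(W)={3,4,6,7,8,9}
pass 1: V {3,6,7,9}->{3}; W {3,4,6,7,8,9}->{3,4}; Z {3,4,5,6,7}->{6,7}
pass 2: no change
Fixpoint after 2 passes: D(W) = {3,4}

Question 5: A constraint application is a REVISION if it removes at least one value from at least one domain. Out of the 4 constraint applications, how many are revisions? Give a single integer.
Answer: 2

Derivation:
Constraint 1 (Z != W) on D(Z)={3,4,5,6,7} D(W)={3,4,6,7,8,9}: no change => not a revision
Constraint 2 (V < Z) on D(V)={3,6,7,9} D(Z)={3,4,5,6,7}: V {3,6,7,9}->{3,6}; Z {3,4,5,6,7}->{4,5,6,7} => REVISION
Constraint 3 (V + W = Z) on D(V)={3,6} D(W)={3,4,6,7,8,9} D(Z)={4,5,6,7}: V {3,6}->{3}; W {3,4,6,7,8,9}->{3,4}; Z {4,5,6,7}->{6,7} => REVISION
Constraint 4 (Z != X) on D(Z)={6,7} D(X)={3,4,6,8,9,10}: no change => not a revision
Total revisions = 2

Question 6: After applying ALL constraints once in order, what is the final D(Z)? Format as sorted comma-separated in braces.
Constraint 1 (Z != W) on D(Z)={3,4,5,6,7} D(W)={3,4,6,7,8,9}: no change
Constraint 2 (V < Z) on D(V)={3,6,7,9} D(Z)={3,4,5,6,7}: V {3,6,7,9}->{3,6}; Z {3,4,5,6,7}->{4,5,6,7}
Constraint 3 (V + W = Z) on D(V)={3,6} D(W)={3,4,6,7,8,9} D(Z)={4,5,6,7}: V {3,6}->{3}; W {3,4,6,7,8,9}->{3,4}; Z {4,5,6,7}->{6,7}
Constraint 4 (Z != X) on D(Z)={6,7} D(X)={3,4,6,8,9,10}: no change
So after all 4 constraints: D(Z) = {6,7}

Answer: {6,7}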